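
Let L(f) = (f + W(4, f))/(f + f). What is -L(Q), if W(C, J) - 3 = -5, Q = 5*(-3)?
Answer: -17/30 ≈ -0.56667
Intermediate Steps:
Q = -15
W(C, J) = -2 (W(C, J) = 3 - 5 = -2)
L(f) = (-2 + f)/(2*f) (L(f) = (f - 2)/(f + f) = (-2 + f)/((2*f)) = (-2 + f)*(1/(2*f)) = (-2 + f)/(2*f))
-L(Q) = -(-2 - 15)/(2*(-15)) = -(-1)*(-17)/(2*15) = -1*17/30 = -17/30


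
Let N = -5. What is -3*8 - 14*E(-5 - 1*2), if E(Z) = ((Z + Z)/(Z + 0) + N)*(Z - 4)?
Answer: -486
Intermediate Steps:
E(Z) = 12 - 3*Z (E(Z) = ((Z + Z)/(Z + 0) - 5)*(Z - 4) = ((2*Z)/Z - 5)*(-4 + Z) = (2 - 5)*(-4 + Z) = -3*(-4 + Z) = 12 - 3*Z)
-3*8 - 14*E(-5 - 1*2) = -3*8 - 14*(12 - 3*(-5 - 1*2)) = -24 - 14*(12 - 3*(-5 - 2)) = -24 - 14*(12 - 3*(-7)) = -24 - 14*(12 + 21) = -24 - 14*33 = -24 - 462 = -486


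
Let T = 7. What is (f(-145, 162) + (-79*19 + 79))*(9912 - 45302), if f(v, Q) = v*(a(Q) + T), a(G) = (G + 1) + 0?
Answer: 922688080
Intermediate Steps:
a(G) = 1 + G (a(G) = (1 + G) + 0 = 1 + G)
f(v, Q) = v*(8 + Q) (f(v, Q) = v*((1 + Q) + 7) = v*(8 + Q))
(f(-145, 162) + (-79*19 + 79))*(9912 - 45302) = (-145*(8 + 162) + (-79*19 + 79))*(9912 - 45302) = (-145*170 + (-1501 + 79))*(-35390) = (-24650 - 1422)*(-35390) = -26072*(-35390) = 922688080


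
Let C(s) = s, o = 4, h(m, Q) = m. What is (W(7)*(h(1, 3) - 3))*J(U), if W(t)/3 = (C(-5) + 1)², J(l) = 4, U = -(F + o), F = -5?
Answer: -384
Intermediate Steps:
U = 1 (U = -(-5 + 4) = -1*(-1) = 1)
W(t) = 48 (W(t) = 3*(-5 + 1)² = 3*(-4)² = 3*16 = 48)
(W(7)*(h(1, 3) - 3))*J(U) = (48*(1 - 3))*4 = (48*(-2))*4 = -96*4 = -384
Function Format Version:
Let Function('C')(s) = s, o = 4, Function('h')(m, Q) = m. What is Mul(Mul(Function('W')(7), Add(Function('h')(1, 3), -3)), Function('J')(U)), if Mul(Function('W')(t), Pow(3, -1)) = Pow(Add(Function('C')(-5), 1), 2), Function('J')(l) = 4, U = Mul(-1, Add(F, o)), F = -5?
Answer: -384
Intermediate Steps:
U = 1 (U = Mul(-1, Add(-5, 4)) = Mul(-1, -1) = 1)
Function('W')(t) = 48 (Function('W')(t) = Mul(3, Pow(Add(-5, 1), 2)) = Mul(3, Pow(-4, 2)) = Mul(3, 16) = 48)
Mul(Mul(Function('W')(7), Add(Function('h')(1, 3), -3)), Function('J')(U)) = Mul(Mul(48, Add(1, -3)), 4) = Mul(Mul(48, -2), 4) = Mul(-96, 4) = -384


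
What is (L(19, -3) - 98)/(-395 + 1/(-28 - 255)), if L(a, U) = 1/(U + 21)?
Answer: 498929/2012148 ≈ 0.24796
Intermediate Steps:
L(a, U) = 1/(21 + U)
(L(19, -3) - 98)/(-395 + 1/(-28 - 255)) = (1/(21 - 3) - 98)/(-395 + 1/(-28 - 255)) = (1/18 - 98)/(-395 + 1/(-283)) = (1/18 - 98)/(-395 - 1/283) = -1763/(18*(-111786/283)) = -1763/18*(-283/111786) = 498929/2012148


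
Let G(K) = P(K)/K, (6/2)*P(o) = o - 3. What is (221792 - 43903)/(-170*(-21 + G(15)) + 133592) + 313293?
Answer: 128873609217/411350 ≈ 3.1329e+5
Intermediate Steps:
P(o) = -1 + o/3 (P(o) = (o - 3)/3 = (-3 + o)/3 = -1 + o/3)
G(K) = (-1 + K/3)/K
(221792 - 43903)/(-170*(-21 + G(15)) + 133592) + 313293 = (221792 - 43903)/(-170*(-21 + (1/3)*(-3 + 15)/15) + 133592) + 313293 = 177889/(-170*(-21 + (1/3)*(1/15)*12) + 133592) + 313293 = 177889/(-170*(-21 + 4/15) + 133592) + 313293 = 177889/(-170*(-311/15) + 133592) + 313293 = 177889/(10574/3 + 133592) + 313293 = 177889/(411350/3) + 313293 = 177889*(3/411350) + 313293 = 533667/411350 + 313293 = 128873609217/411350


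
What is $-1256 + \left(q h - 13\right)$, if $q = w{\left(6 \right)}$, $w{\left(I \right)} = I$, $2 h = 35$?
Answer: $-1164$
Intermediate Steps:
$h = \frac{35}{2}$ ($h = \frac{1}{2} \cdot 35 = \frac{35}{2} \approx 17.5$)
$q = 6$
$-1256 + \left(q h - 13\right) = -1256 + \left(6 \cdot \frac{35}{2} - 13\right) = -1256 + \left(105 - 13\right) = -1256 + 92 = -1164$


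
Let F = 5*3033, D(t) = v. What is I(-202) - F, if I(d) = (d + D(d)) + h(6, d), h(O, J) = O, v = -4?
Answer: -15365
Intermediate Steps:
D(t) = -4
I(d) = 2 + d (I(d) = (d - 4) + 6 = (-4 + d) + 6 = 2 + d)
F = 15165
I(-202) - F = (2 - 202) - 1*15165 = -200 - 15165 = -15365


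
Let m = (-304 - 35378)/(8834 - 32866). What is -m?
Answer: -17841/12016 ≈ -1.4848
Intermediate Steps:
m = 17841/12016 (m = -35682/(-24032) = -35682*(-1/24032) = 17841/12016 ≈ 1.4848)
-m = -1*17841/12016 = -17841/12016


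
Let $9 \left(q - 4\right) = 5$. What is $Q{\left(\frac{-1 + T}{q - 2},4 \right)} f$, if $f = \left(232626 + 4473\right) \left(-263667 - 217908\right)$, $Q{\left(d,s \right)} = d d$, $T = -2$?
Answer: $- \frac{83237913224325}{529} \approx -1.5735 \cdot 10^{11}$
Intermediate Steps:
$q = \frac{41}{9}$ ($q = 4 + \frac{1}{9} \cdot 5 = 4 + \frac{5}{9} = \frac{41}{9} \approx 4.5556$)
$Q{\left(d,s \right)} = d^{2}$
$f = -114180950925$ ($f = 237099 \left(-481575\right) = -114180950925$)
$Q{\left(\frac{-1 + T}{q - 2},4 \right)} f = \left(\frac{-1 - 2}{\frac{41}{9} - 2}\right)^{2} \left(-114180950925\right) = \left(- \frac{3}{\frac{23}{9}}\right)^{2} \left(-114180950925\right) = \left(\left(-3\right) \frac{9}{23}\right)^{2} \left(-114180950925\right) = \left(- \frac{27}{23}\right)^{2} \left(-114180950925\right) = \frac{729}{529} \left(-114180950925\right) = - \frac{83237913224325}{529}$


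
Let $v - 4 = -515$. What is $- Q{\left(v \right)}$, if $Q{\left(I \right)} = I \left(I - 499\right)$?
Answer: $-516110$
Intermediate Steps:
$v = -511$ ($v = 4 - 515 = -511$)
$Q{\left(I \right)} = I \left(-499 + I\right)$
$- Q{\left(v \right)} = - \left(-511\right) \left(-499 - 511\right) = - \left(-511\right) \left(-1010\right) = \left(-1\right) 516110 = -516110$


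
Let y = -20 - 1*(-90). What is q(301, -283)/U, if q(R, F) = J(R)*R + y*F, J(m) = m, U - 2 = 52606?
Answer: 23597/17536 ≈ 1.3456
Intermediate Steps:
U = 52608 (U = 2 + 52606 = 52608)
y = 70 (y = -20 + 90 = 70)
q(R, F) = R² + 70*F (q(R, F) = R*R + 70*F = R² + 70*F)
q(301, -283)/U = (301² + 70*(-283))/52608 = (90601 - 19810)*(1/52608) = 70791*(1/52608) = 23597/17536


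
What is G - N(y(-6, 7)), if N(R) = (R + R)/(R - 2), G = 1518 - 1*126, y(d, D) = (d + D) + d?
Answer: 9734/7 ≈ 1390.6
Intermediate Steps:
y(d, D) = D + 2*d (y(d, D) = (D + d) + d = D + 2*d)
G = 1392 (G = 1518 - 126 = 1392)
N(R) = 2*R/(-2 + R) (N(R) = (2*R)/(-2 + R) = 2*R/(-2 + R))
G - N(y(-6, 7)) = 1392 - 2*(7 + 2*(-6))/(-2 + (7 + 2*(-6))) = 1392 - 2*(7 - 12)/(-2 + (7 - 12)) = 1392 - 2*(-5)/(-2 - 5) = 1392 - 2*(-5)/(-7) = 1392 - 2*(-5)*(-1)/7 = 1392 - 1*10/7 = 1392 - 10/7 = 9734/7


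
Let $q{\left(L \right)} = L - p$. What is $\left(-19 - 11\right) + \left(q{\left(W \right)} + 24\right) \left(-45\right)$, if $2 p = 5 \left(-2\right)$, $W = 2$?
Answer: $-1425$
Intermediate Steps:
$p = -5$ ($p = \frac{5 \left(-2\right)}{2} = \frac{1}{2} \left(-10\right) = -5$)
$q{\left(L \right)} = 5 + L$ ($q{\left(L \right)} = L - -5 = L + 5 = 5 + L$)
$\left(-19 - 11\right) + \left(q{\left(W \right)} + 24\right) \left(-45\right) = \left(-19 - 11\right) + \left(\left(5 + 2\right) + 24\right) \left(-45\right) = \left(-19 - 11\right) + \left(7 + 24\right) \left(-45\right) = -30 + 31 \left(-45\right) = -30 - 1395 = -1425$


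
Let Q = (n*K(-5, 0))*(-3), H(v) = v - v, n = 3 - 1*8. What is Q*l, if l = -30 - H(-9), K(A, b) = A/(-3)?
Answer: -750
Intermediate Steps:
n = -5 (n = 3 - 8 = -5)
H(v) = 0
K(A, b) = -A/3 (K(A, b) = A*(-⅓) = -A/3)
l = -30 (l = -30 - 1*0 = -30 + 0 = -30)
Q = 25 (Q = -(-5)*(-5)/3*(-3) = -5*5/3*(-3) = -25/3*(-3) = 25)
Q*l = 25*(-30) = -750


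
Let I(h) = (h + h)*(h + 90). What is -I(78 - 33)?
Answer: -12150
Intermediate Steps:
I(h) = 2*h*(90 + h) (I(h) = (2*h)*(90 + h) = 2*h*(90 + h))
-I(78 - 33) = -2*(78 - 33)*(90 + (78 - 33)) = -2*45*(90 + 45) = -2*45*135 = -1*12150 = -12150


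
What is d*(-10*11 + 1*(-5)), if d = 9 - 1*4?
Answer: -575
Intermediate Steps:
d = 5 (d = 9 - 4 = 5)
d*(-10*11 + 1*(-5)) = 5*(-10*11 + 1*(-5)) = 5*(-110 - 5) = 5*(-115) = -575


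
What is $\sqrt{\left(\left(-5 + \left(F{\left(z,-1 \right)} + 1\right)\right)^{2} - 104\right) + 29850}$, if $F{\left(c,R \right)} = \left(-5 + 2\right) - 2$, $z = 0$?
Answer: $\sqrt{29827} \approx 172.7$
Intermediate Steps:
$F{\left(c,R \right)} = -5$ ($F{\left(c,R \right)} = -3 - 2 = -5$)
$\sqrt{\left(\left(-5 + \left(F{\left(z,-1 \right)} + 1\right)\right)^{2} - 104\right) + 29850} = \sqrt{\left(\left(-5 + \left(-5 + 1\right)\right)^{2} - 104\right) + 29850} = \sqrt{\left(\left(-5 - 4\right)^{2} - 104\right) + 29850} = \sqrt{\left(\left(-9\right)^{2} - 104\right) + 29850} = \sqrt{\left(81 - 104\right) + 29850} = \sqrt{-23 + 29850} = \sqrt{29827}$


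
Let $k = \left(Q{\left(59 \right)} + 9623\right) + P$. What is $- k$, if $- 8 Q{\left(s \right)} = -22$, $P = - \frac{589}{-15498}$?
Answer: $- \frac{298360925}{30996} \approx -9625.8$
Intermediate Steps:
$P = \frac{589}{15498}$ ($P = \left(-589\right) \left(- \frac{1}{15498}\right) = \frac{589}{15498} \approx 0.038005$)
$Q{\left(s \right)} = \frac{11}{4}$ ($Q{\left(s \right)} = \left(- \frac{1}{8}\right) \left(-22\right) = \frac{11}{4}$)
$k = \frac{298360925}{30996}$ ($k = \left(\frac{11}{4} + 9623\right) + \frac{589}{15498} = \frac{38503}{4} + \frac{589}{15498} = \frac{298360925}{30996} \approx 9625.8$)
$- k = \left(-1\right) \frac{298360925}{30996} = - \frac{298360925}{30996}$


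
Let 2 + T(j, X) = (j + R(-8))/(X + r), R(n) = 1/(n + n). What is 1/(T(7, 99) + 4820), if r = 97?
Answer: 3136/15109359 ≈ 0.00020755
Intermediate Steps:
R(n) = 1/(2*n)
T(j, X) = -2 + (-1/16 + j)/(97 + X) (T(j, X) = -2 + (j + (1/2)/(-8))/(X + 97) = -2 + (j + (1/2)*(-1/8))/(97 + X) = -2 + (j - 1/16)/(97 + X) = -2 + (-1/16 + j)/(97 + X))
1/(T(7, 99) + 4820) = 1/((-3105/16 + 7 - 2*99)/(97 + 99) + 4820) = 1/((-3105/16 + 7 - 198)/196 + 4820) = 1/((1/196)*(-6161/16) + 4820) = 1/(-6161/3136 + 4820) = 1/(15109359/3136) = 3136/15109359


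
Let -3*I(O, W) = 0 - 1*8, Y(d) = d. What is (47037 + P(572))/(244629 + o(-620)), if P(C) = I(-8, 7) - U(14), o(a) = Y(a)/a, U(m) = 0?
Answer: 141119/733890 ≈ 0.19229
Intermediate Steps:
I(O, W) = 8/3 (I(O, W) = -(0 - 1*8)/3 = -(0 - 8)/3 = -1/3*(-8) = 8/3)
o(a) = 1 (o(a) = a/a = 1)
P(C) = 8/3 (P(C) = 8/3 - 1*0 = 8/3 + 0 = 8/3)
(47037 + P(572))/(244629 + o(-620)) = (47037 + 8/3)/(244629 + 1) = (141119/3)/244630 = (141119/3)*(1/244630) = 141119/733890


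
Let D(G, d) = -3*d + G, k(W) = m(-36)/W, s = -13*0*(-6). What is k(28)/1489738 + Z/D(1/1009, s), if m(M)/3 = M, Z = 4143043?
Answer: 43593179210480215/10428166 ≈ 4.1803e+9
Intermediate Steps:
s = 0 (s = 0*(-6) = 0)
m(M) = 3*M
k(W) = -108/W (k(W) = (3*(-36))/W = -108/W)
D(G, d) = G - 3*d
k(28)/1489738 + Z/D(1/1009, s) = -108/28/1489738 + 4143043/(1/1009 - 3*0) = -108*1/28*(1/1489738) + 4143043/(1/1009 + 0) = -27/7*1/1489738 + 4143043/(1/1009) = -27/10428166 + 4143043*1009 = -27/10428166 + 4180330387 = 43593179210480215/10428166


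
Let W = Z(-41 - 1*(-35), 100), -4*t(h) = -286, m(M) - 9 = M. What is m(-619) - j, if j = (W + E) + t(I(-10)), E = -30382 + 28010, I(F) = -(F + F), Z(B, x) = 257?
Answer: 2867/2 ≈ 1433.5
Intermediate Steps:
I(F) = -2*F
m(M) = 9 + M
t(h) = 143/2 (t(h) = -1/4*(-286) = 143/2)
E = -2372
W = 257
j = -4087/2 (j = (257 - 2372) + 143/2 = -2115 + 143/2 = -4087/2 ≈ -2043.5)
m(-619) - j = (9 - 619) - 1*(-4087/2) = -610 + 4087/2 = 2867/2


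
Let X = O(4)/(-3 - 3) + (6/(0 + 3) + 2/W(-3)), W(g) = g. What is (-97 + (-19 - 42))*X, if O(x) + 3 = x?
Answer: -553/3 ≈ -184.33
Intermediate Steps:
O(x) = -3 + x
X = 7/6 (X = (-3 + 4)/(-3 - 3) + (6/(0 + 3) + 2/(-3)) = 1/(-6) + (6/3 + 2*(-⅓)) = -⅙*1 + (6*(⅓) - ⅔) = -⅙ + (2 - ⅔) = -⅙ + 4/3 = 7/6 ≈ 1.1667)
(-97 + (-19 - 42))*X = (-97 + (-19 - 42))*(7/6) = (-97 - 61)*(7/6) = -158*7/6 = -553/3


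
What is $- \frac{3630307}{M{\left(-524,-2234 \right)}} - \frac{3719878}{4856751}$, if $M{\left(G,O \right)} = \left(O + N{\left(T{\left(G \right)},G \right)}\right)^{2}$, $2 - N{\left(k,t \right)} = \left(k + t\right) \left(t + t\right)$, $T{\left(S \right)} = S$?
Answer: $- \frac{4505457560340822445}{5882397186104335296} \approx -0.76592$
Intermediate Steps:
$N{\left(k,t \right)} = 2 - 2 t \left(k + t\right)$ ($N{\left(k,t \right)} = 2 - \left(k + t\right) \left(t + t\right) = 2 - \left(k + t\right) 2 t = 2 - 2 t \left(k + t\right)$)
$M{\left(G,O \right)} = \left(2 + O - 4 G^{2}\right)^{2}$ ($M{\left(G,O \right)} = \left(O - \left(-2 + 2 G^{2} + 2 G G\right)\right)^{2} = \left(O - \left(-2 + 4 G^{2}\right)\right)^{2} = \left(2 + O - 4 G^{2}\right)^{2}$)
$- \frac{3630307}{M{\left(-524,-2234 \right)}} - \frac{3719878}{4856751} = - \frac{3630307}{\left(-2 - -2234 + 4 \left(-524\right)^{2}\right)^{2}} - \frac{3719878}{4856751} = - \frac{3630307}{\left(-2 + 2234 + 4 \cdot 274576\right)^{2}} - \frac{3719878}{4856751} = - \frac{3630307}{\left(-2 + 2234 + 1098304\right)^{2}} - \frac{3719878}{4856751} = - \frac{3630307}{1100536^{2}} - \frac{3719878}{4856751} = - \frac{3630307}{1211179487296} - \frac{3719878}{4856751} = - \frac{4505457560340822445}{5882397186104335296}$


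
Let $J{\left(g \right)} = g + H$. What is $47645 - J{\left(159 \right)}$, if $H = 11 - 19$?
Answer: $47494$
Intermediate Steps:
$H = -8$ ($H = 11 - 19 = -8$)
$J{\left(g \right)} = -8 + g$ ($J{\left(g \right)} = g - 8 = -8 + g$)
$47645 - J{\left(159 \right)} = 47645 - \left(-8 + 159\right) = 47645 - 151 = 47494$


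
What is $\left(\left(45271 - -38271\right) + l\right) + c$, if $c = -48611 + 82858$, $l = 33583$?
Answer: $151372$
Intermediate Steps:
$c = 34247$
$\left(\left(45271 - -38271\right) + l\right) + c = \left(\left(45271 - -38271\right) + 33583\right) + 34247 = \left(\left(45271 + 38271\right) + 33583\right) + 34247 = \left(83542 + 33583\right) + 34247 = 117125 + 34247 = 151372$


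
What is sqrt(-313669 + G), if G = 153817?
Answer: 2*I*sqrt(39963) ≈ 399.81*I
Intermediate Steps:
sqrt(-313669 + G) = sqrt(-313669 + 153817) = sqrt(-159852) = 2*I*sqrt(39963)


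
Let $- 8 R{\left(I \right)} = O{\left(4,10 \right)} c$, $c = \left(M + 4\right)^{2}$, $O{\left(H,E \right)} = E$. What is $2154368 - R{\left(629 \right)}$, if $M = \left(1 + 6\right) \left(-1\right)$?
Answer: $\frac{8617517}{4} \approx 2.1544 \cdot 10^{6}$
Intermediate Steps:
$M = -7$ ($M = 7 \left(-1\right) = -7$)
$c = 9$ ($c = \left(-7 + 4\right)^{2} = \left(-3\right)^{2} = 9$)
$R{\left(I \right)} = - \frac{45}{4}$ ($R{\left(I \right)} = - \frac{10 \cdot 9}{8} = \left(- \frac{1}{8}\right) 90 = - \frac{45}{4}$)
$2154368 - R{\left(629 \right)} = 2154368 - - \frac{45}{4} = 2154368 + \frac{45}{4} = \frac{8617517}{4}$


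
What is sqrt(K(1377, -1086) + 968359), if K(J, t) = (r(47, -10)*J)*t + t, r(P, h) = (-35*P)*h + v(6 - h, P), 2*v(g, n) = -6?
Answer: I*sqrt(24594238361) ≈ 1.5683e+5*I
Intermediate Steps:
v(g, n) = -3 (v(g, n) = (1/2)*(-6) = -3)
r(P, h) = -3 - 35*P*h (r(P, h) = (-35*P)*h - 3 = -35*P*h - 3 = -3 - 35*P*h)
K(J, t) = t + 16447*J*t (K(J, t) = ((-3 - 35*47*(-10))*J)*t + t = ((-3 + 16450)*J)*t + t = (16447*J)*t + t = 16447*J*t + t = t + 16447*J*t)
sqrt(K(1377, -1086) + 968359) = sqrt(-1086*(1 + 16447*1377) + 968359) = sqrt(-1086*(1 + 22647519) + 968359) = sqrt(-1086*22647520 + 968359) = sqrt(-24595206720 + 968359) = sqrt(-24594238361) = I*sqrt(24594238361)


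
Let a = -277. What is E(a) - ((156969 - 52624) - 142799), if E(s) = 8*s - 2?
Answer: 36236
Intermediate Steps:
E(s) = -2 + 8*s
E(a) - ((156969 - 52624) - 142799) = (-2 + 8*(-277)) - ((156969 - 52624) - 142799) = (-2 - 2216) - (104345 - 142799) = -2218 - 1*(-38454) = -2218 + 38454 = 36236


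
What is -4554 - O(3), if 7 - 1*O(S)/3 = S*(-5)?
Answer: -4620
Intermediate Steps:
O(S) = 21 + 15*S (O(S) = 21 - 3*S*(-5) = 21 - (-15)*S = 21 + 15*S)
-4554 - O(3) = -4554 - (21 + 15*3) = -4554 - (21 + 45) = -4554 - 1*66 = -4554 - 66 = -4620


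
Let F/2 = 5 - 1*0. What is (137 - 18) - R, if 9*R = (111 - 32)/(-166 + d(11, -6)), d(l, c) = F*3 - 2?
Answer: 147877/1242 ≈ 119.06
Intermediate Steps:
F = 10 (F = 2*(5 - 1*0) = 2*(5 + 0) = 2*5 = 10)
d(l, c) = 28 (d(l, c) = 10*3 - 2 = 30 - 2 = 28)
R = -79/1242 (R = ((111 - 32)/(-166 + 28))/9 = (79/(-138))/9 = (79*(-1/138))/9 = (1/9)*(-79/138) = -79/1242 ≈ -0.063607)
(137 - 18) - R = (137 - 18) - 1*(-79/1242) = 119 + 79/1242 = 147877/1242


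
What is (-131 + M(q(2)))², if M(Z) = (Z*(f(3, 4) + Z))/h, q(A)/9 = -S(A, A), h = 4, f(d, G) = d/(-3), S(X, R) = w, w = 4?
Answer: 40804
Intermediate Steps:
S(X, R) = 4
f(d, G) = -d/3 (f(d, G) = d*(-⅓) = -d/3)
q(A) = -36 (q(A) = 9*(-1*4) = 9*(-4) = -36)
M(Z) = Z*(-1 + Z)/4 (M(Z) = (Z*(-⅓*3 + Z))/4 = (Z*(-1 + Z))*(¼) = Z*(-1 + Z)/4)
(-131 + M(q(2)))² = (-131 + (¼)*(-36)*(-1 - 36))² = (-131 + (¼)*(-36)*(-37))² = (-131 + 333)² = 202² = 40804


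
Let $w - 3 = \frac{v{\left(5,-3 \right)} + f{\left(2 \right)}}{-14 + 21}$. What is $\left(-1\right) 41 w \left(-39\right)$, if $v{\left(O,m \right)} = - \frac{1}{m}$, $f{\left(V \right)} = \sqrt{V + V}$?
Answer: $5330$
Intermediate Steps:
$f{\left(V \right)} = \sqrt{2} \sqrt{V}$ ($f{\left(V \right)} = \sqrt{2 V} = \sqrt{2} \sqrt{V}$)
$w = \frac{10}{3}$ ($w = 3 + \frac{- \frac{1}{-3} + \sqrt{2} \sqrt{2}}{-14 + 21} = 3 + \frac{\left(-1\right) \left(- \frac{1}{3}\right) + 2}{7} = 3 + \left(\frac{1}{3} + 2\right) \frac{1}{7} = 3 + \frac{7}{3} \cdot \frac{1}{7} = 3 + \frac{1}{3} = \frac{10}{3} \approx 3.3333$)
$\left(-1\right) 41 w \left(-39\right) = \left(-1\right) 41 \cdot \frac{10}{3} \left(-39\right) = \left(-41\right) \frac{10}{3} \left(-39\right) = \left(- \frac{410}{3}\right) \left(-39\right) = 5330$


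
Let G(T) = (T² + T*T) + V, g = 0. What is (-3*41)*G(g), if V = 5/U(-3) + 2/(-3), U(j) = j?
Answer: 287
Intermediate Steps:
V = -7/3 (V = 5/(-3) + 2/(-3) = 5*(-⅓) + 2*(-⅓) = -5/3 - ⅔ = -7/3 ≈ -2.3333)
G(T) = -7/3 + 2*T² (G(T) = (T² + T*T) - 7/3 = (T² + T²) - 7/3 = 2*T² - 7/3 = -7/3 + 2*T²)
(-3*41)*G(g) = (-3*41)*(-7/3 + 2*0²) = -123*(-7/3 + 2*0) = -123*(-7/3 + 0) = -123*(-7/3) = 287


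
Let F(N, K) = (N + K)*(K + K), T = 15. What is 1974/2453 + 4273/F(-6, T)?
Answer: 11014649/662310 ≈ 16.631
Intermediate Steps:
F(N, K) = 2*K*(K + N) (F(N, K) = (K + N)*(2*K) = 2*K*(K + N))
1974/2453 + 4273/F(-6, T) = 1974/2453 + 4273/((2*15*(15 - 6))) = 1974*(1/2453) + 4273/((2*15*9)) = 1974/2453 + 4273/270 = 11014649/662310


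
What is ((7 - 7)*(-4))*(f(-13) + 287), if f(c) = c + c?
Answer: 0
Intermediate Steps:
f(c) = 2*c
((7 - 7)*(-4))*(f(-13) + 287) = ((7 - 7)*(-4))*(2*(-13) + 287) = (0*(-4))*(-26 + 287) = 0*261 = 0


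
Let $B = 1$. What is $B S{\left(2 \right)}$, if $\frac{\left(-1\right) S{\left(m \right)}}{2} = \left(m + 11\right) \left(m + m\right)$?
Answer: $-104$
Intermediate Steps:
$S{\left(m \right)} = - 4 m \left(11 + m\right)$ ($S{\left(m \right)} = - 2 \left(m + 11\right) \left(m + m\right) = - 2 \left(11 + m\right) 2 m = - 2 \cdot 2 m \left(11 + m\right) = - 4 m \left(11 + m\right)$)
$B S{\left(2 \right)} = 1 \left(\left(-4\right) 2 \left(11 + 2\right)\right) = 1 \left(\left(-4\right) 2 \cdot 13\right) = 1 \left(-104\right) = -104$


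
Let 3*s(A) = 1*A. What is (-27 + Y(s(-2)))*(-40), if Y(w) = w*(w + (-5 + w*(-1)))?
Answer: 2840/3 ≈ 946.67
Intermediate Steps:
s(A) = A/3 (s(A) = (1*A)/3 = A/3)
Y(w) = -5*w (Y(w) = w*(w + (-5 - w)) = w*(-5) = -5*w)
(-27 + Y(s(-2)))*(-40) = (-27 - 5*(-2)/3)*(-40) = (-27 - 5*(-⅔))*(-40) = (-27 + 10/3)*(-40) = -71/3*(-40) = 2840/3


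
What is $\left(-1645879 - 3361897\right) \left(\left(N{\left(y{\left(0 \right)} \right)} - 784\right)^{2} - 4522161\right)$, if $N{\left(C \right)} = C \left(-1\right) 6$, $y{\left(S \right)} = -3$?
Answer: $19707626709280$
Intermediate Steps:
$N{\left(C \right)} = - 6 C$ ($N{\left(C \right)} = - C 6 = - 6 C$)
$\left(-1645879 - 3361897\right) \left(\left(N{\left(y{\left(0 \right)} \right)} - 784\right)^{2} - 4522161\right) = \left(-1645879 - 3361897\right) \left(\left(\left(-6\right) \left(-3\right) - 784\right)^{2} - 4522161\right) = - 5007776 \left(\left(18 - 784\right)^{2} - 4522161\right) = - 5007776 \left(\left(-766\right)^{2} - 4522161\right) = - 5007776 \left(586756 - 4522161\right) = \left(-5007776\right) \left(-3935405\right) = 19707626709280$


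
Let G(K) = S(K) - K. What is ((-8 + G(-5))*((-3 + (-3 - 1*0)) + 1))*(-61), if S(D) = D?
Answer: -2440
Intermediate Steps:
G(K) = 0 (G(K) = K - K = 0)
((-8 + G(-5))*((-3 + (-3 - 1*0)) + 1))*(-61) = ((-8 + 0)*((-3 + (-3 - 1*0)) + 1))*(-61) = -8*((-3 + (-3 + 0)) + 1)*(-61) = -8*((-3 - 3) + 1)*(-61) = -8*(-6 + 1)*(-61) = -8*(-5)*(-61) = 40*(-61) = -2440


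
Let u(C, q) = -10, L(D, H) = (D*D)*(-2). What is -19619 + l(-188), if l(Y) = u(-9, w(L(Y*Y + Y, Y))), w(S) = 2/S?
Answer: -19629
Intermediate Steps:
L(D, H) = -2*D² (L(D, H) = D²*(-2) = -2*D²)
l(Y) = -10
-19619 + l(-188) = -19619 - 10 = -19629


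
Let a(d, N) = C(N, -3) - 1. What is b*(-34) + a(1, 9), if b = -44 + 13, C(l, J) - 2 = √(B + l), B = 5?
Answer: 1055 + √14 ≈ 1058.7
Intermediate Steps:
C(l, J) = 2 + √(5 + l)
a(d, N) = 1 + √(5 + N) (a(d, N) = (2 + √(5 + N)) - 1 = 1 + √(5 + N))
b = -31
b*(-34) + a(1, 9) = -31*(-34) + (1 + √(5 + 9)) = 1054 + (1 + √14) = 1055 + √14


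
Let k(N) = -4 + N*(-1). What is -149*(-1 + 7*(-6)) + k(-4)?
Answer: 6407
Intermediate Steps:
k(N) = -4 - N
-149*(-1 + 7*(-6)) + k(-4) = -149*(-1 + 7*(-6)) + (-4 - 1*(-4)) = -149*(-1 - 42) + (-4 + 4) = -149*(-43) + 0 = 6407 + 0 = 6407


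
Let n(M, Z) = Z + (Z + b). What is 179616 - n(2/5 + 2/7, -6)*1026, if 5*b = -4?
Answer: 963744/5 ≈ 1.9275e+5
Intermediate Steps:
b = -⅘ (b = (⅕)*(-4) = -⅘ ≈ -0.80000)
n(M, Z) = -⅘ + 2*Z (n(M, Z) = Z + (Z - ⅘) = Z + (-⅘ + Z) = -⅘ + 2*Z)
179616 - n(2/5 + 2/7, -6)*1026 = 179616 - (-⅘ + 2*(-6))*1026 = 179616 - (-⅘ - 12)*1026 = 179616 - (-64)*1026/5 = 179616 - 1*(-65664/5) = 179616 + 65664/5 = 963744/5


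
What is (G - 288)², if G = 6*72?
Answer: 20736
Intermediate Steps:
G = 432
(G - 288)² = (432 - 288)² = 144² = 20736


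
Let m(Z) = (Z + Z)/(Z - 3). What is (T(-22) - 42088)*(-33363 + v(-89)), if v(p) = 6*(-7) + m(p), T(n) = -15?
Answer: 64692985723/46 ≈ 1.4064e+9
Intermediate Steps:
m(Z) = 2*Z/(-3 + Z) (m(Z) = (2*Z)/(-3 + Z) = 2*Z/(-3 + Z))
v(p) = -42 + 2*p/(-3 + p) (v(p) = 6*(-7) + 2*p/(-3 + p) = -42 + 2*p/(-3 + p))
(T(-22) - 42088)*(-33363 + v(-89)) = (-15 - 42088)*(-33363 + 2*(63 - 20*(-89))/(-3 - 89)) = -42103*(-33363 + 2*(63 + 1780)/(-92)) = -42103*(-33363 + 2*(-1/92)*1843) = -42103*(-33363 - 1843/46) = -42103*(-1536541/46) = 64692985723/46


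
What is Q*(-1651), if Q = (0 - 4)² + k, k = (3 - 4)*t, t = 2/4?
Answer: -51181/2 ≈ -25591.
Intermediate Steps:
t = ½ (t = 2*(¼) = ½ ≈ 0.50000)
k = -½ (k = (3 - 4)*(½) = -1*½ = -½ ≈ -0.50000)
Q = 31/2 (Q = (0 - 4)² - ½ = (-4)² - ½ = 16 - ½ = 31/2 ≈ 15.500)
Q*(-1651) = (31/2)*(-1651) = -51181/2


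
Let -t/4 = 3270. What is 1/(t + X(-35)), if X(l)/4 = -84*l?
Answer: -1/1320 ≈ -0.00075758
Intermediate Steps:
X(l) = -336*l (X(l) = 4*(-84*l) = -336*l)
t = -13080 (t = -4*3270 = -13080)
1/(t + X(-35)) = 1/(-13080 - 336*(-35)) = 1/(-13080 + 11760) = 1/(-1320) = -1/1320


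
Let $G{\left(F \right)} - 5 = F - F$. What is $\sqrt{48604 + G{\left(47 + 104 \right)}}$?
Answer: $3 \sqrt{5401} \approx 220.47$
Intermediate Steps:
$G{\left(F \right)} = 5$ ($G{\left(F \right)} = 5 + \left(F - F\right) = 5 + 0 = 5$)
$\sqrt{48604 + G{\left(47 + 104 \right)}} = \sqrt{48604 + 5} = \sqrt{48609} = 3 \sqrt{5401}$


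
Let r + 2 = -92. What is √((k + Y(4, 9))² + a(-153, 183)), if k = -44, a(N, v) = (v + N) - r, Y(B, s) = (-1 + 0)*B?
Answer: 2*√607 ≈ 49.275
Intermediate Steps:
r = -94 (r = -2 - 92 = -94)
Y(B, s) = -B
a(N, v) = 94 + N + v (a(N, v) = (v + N) - 1*(-94) = (N + v) + 94 = 94 + N + v)
√((k + Y(4, 9))² + a(-153, 183)) = √((-44 - 1*4)² + (94 - 153 + 183)) = √((-44 - 4)² + 124) = √((-48)² + 124) = √(2304 + 124) = √2428 = 2*√607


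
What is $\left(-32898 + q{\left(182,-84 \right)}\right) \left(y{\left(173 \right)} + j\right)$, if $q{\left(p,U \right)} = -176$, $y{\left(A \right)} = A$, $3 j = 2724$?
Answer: $-35752994$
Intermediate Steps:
$j = 908$ ($j = \frac{1}{3} \cdot 2724 = 908$)
$\left(-32898 + q{\left(182,-84 \right)}\right) \left(y{\left(173 \right)} + j\right) = \left(-32898 - 176\right) \left(173 + 908\right) = \left(-33074\right) 1081 = -35752994$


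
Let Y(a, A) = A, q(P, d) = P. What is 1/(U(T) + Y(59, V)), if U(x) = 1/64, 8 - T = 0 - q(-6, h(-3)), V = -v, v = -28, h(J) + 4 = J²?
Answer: 64/1793 ≈ 0.035694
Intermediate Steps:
h(J) = -4 + J²
V = 28 (V = -1*(-28) = 28)
T = 2 (T = 8 - (0 - 1*(-6)) = 8 - (0 + 6) = 8 - 1*6 = 8 - 6 = 2)
U(x) = 1/64
1/(U(T) + Y(59, V)) = 1/(1/64 + 28) = 1/(1793/64) = 64/1793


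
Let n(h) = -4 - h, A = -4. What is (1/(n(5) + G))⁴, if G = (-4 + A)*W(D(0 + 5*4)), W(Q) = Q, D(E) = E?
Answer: 1/815730721 ≈ 1.2259e-9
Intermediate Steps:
G = -160 (G = (-4 - 4)*(0 + 5*4) = -8*(0 + 20) = -8*20 = -160)
(1/(n(5) + G))⁴ = (1/((-4 - 1*5) - 160))⁴ = (1/((-4 - 5) - 160))⁴ = (1/(-9 - 160))⁴ = (1/(-169))⁴ = (-1/169)⁴ = 1/815730721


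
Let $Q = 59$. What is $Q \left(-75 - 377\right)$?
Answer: $-26668$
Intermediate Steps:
$Q \left(-75 - 377\right) = 59 \left(-75 - 377\right) = 59 \left(-452\right) = -26668$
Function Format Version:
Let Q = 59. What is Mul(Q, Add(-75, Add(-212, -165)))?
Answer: -26668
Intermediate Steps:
Mul(Q, Add(-75, Add(-212, -165))) = Mul(59, Add(-75, Add(-212, -165))) = Mul(59, Add(-75, -377)) = Mul(59, -452) = -26668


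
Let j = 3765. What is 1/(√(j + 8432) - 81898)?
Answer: -81898/6707270207 - √12197/6707270207 ≈ -1.2227e-5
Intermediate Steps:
1/(√(j + 8432) - 81898) = 1/(√(3765 + 8432) - 81898) = 1/(√12197 - 81898) = 1/(-81898 + √12197)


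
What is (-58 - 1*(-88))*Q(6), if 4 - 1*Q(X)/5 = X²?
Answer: -4800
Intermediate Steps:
Q(X) = 20 - 5*X²
(-58 - 1*(-88))*Q(6) = (-58 - 1*(-88))*(20 - 5*6²) = (-58 + 88)*(20 - 5*36) = 30*(20 - 180) = 30*(-160) = -4800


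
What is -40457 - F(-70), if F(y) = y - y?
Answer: -40457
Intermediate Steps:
F(y) = 0
-40457 - F(-70) = -40457 - 1*0 = -40457 + 0 = -40457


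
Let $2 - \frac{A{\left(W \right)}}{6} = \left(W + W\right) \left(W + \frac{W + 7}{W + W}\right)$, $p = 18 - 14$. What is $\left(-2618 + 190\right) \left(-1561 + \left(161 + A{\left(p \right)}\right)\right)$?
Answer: $3996488$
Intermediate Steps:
$p = 4$
$A{\left(W \right)} = 12 - 12 W \left(W + \frac{7 + W}{2 W}\right)$ ($A{\left(W \right)} = 12 - 6 \left(W + W\right) \left(W + \frac{W + 7}{W + W}\right) = 12 - 6 \cdot 2 W \left(W + \frac{7 + W}{2 W}\right) = 12 - 12 W \left(W + \frac{7 + W}{2 W}\right)$)
$\left(-2618 + 190\right) \left(-1561 + \left(161 + A{\left(p \right)}\right)\right) = \left(-2618 + 190\right) \left(-1561 + \left(161 - \left(54 + 192\right)\right)\right) = - 2428 \left(-1561 + \left(161 - 246\right)\right) = - 2428 \left(-1561 - 85\right) = \left(-2428\right) \left(-1646\right) = 3996488$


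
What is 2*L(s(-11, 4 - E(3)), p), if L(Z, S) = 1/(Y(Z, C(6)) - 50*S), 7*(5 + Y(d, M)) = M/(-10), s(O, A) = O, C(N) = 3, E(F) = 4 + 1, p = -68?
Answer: 140/237647 ≈ 0.00058911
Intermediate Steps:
E(F) = 5
Y(d, M) = -5 - M/70 (Y(d, M) = -5 + (M/(-10))/7 = -5 + (M*(-⅒))/7 = -5 + (-M/10)/7 = -5 - M/70)
L(Z, S) = 1/(-353/70 - 50*S) (L(Z, S) = 1/((-5 - 1/70*3) - 50*S) = 1/((-5 - 3/70) - 50*S) = 1/(-353/70 - 50*S))
2*L(s(-11, 4 - E(3)), p) = 2*(-70/(353 + 3500*(-68))) = 2*(-70/(353 - 238000)) = 2*(-70/(-237647)) = 2*(-70*(-1/237647)) = 2*(70/237647) = 140/237647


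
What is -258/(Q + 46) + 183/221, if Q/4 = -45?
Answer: 40770/14807 ≈ 2.7534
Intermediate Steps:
Q = -180 (Q = 4*(-45) = -180)
-258/(Q + 46) + 183/221 = -258/(-180 + 46) + 183/221 = -258/(-134) + 183*(1/221) = -258*(-1/134) + 183/221 = 129/67 + 183/221 = 40770/14807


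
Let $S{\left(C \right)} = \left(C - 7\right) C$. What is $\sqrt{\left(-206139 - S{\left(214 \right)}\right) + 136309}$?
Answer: $4 i \sqrt{7133} \approx 337.83 i$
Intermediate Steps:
$S{\left(C \right)} = C \left(-7 + C\right)$ ($S{\left(C \right)} = \left(-7 + C\right) C = C \left(-7 + C\right)$)
$\sqrt{\left(-206139 - S{\left(214 \right)}\right) + 136309} = \sqrt{\left(-206139 - 214 \left(-7 + 214\right)\right) + 136309} = \sqrt{\left(-206139 - 214 \cdot 207\right) + 136309} = \sqrt{\left(-206139 - 44298\right) + 136309} = \sqrt{-250437 + 136309} = \sqrt{-114128} = 4 i \sqrt{7133}$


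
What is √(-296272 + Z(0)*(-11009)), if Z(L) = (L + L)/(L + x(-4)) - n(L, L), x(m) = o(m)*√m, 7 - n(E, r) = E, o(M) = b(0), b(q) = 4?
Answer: I*√219209 ≈ 468.2*I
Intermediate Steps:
o(M) = 4
n(E, r) = 7 - E
x(m) = 4*√m
Z(L) = -7 + L + 2*L/(L + 8*I) (Z(L) = (L + L)/(L + 4*√(-4)) - (7 - L) = (2*L)/(L + 4*(2*I)) + (-7 + L) = (2*L)/(L + 8*I) + (-7 + L) = 2*L/(L + 8*I) + (-7 + L) = -7 + L + 2*L/(L + 8*I))
√(-296272 + Z(0)*(-11009)) = √(-296272 + ((0² - 56*I + 0*(-5 + 8*I))/(0 + 8*I))*(-11009)) = √(-296272 + ((0 - 56*I + 0)/((8*I)))*(-11009)) = √(-296272 + ((-I/8)*(-56*I))*(-11009)) = √(-296272 - 7*(-11009)) = √(-296272 + 77063) = √(-219209) = I*√219209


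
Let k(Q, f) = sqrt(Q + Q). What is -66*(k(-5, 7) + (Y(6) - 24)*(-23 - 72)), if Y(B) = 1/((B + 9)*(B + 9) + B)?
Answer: -1053170/7 - 66*I*sqrt(10) ≈ -1.5045e+5 - 208.71*I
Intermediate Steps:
k(Q, f) = sqrt(2)*sqrt(Q) (k(Q, f) = sqrt(2*Q) = sqrt(2)*sqrt(Q))
Y(B) = 1/(B + (9 + B)**2) (Y(B) = 1/((9 + B)*(9 + B) + B) = 1/((9 + B)**2 + B) = 1/(B + (9 + B)**2))
-66*(k(-5, 7) + (Y(6) - 24)*(-23 - 72)) = -66*(sqrt(2)*sqrt(-5) + (1/(6 + (9 + 6)**2) - 24)*(-23 - 72)) = -66*(sqrt(2)*(I*sqrt(5)) + (1/(6 + 15**2) - 24)*(-95)) = -66*(I*sqrt(10) + (1/(6 + 225) - 24)*(-95)) = -66*(I*sqrt(10) + (1/231 - 24)*(-95)) = -66*(I*sqrt(10) - 5543/231*(-95)) = -66*(I*sqrt(10) + 526585/231) = -66*(526585/231 + I*sqrt(10)) = -1053170/7 - 66*I*sqrt(10)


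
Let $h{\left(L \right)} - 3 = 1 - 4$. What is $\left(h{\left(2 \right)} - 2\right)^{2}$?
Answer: $4$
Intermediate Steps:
$h{\left(L \right)} = 0$ ($h{\left(L \right)} = 3 + \left(1 - 4\right) = 3 - 3 = 0$)
$\left(h{\left(2 \right)} - 2\right)^{2} = \left(0 - 2\right)^{2} = \left(-2\right)^{2} = 4$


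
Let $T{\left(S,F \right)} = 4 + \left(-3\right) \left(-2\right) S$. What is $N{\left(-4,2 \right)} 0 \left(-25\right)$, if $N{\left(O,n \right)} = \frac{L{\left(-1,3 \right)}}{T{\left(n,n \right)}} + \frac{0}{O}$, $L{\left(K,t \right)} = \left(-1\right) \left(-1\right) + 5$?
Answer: $0$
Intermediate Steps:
$L{\left(K,t \right)} = 6$ ($L{\left(K,t \right)} = 1 + 5 = 6$)
$T{\left(S,F \right)} = 4 + 6 S$
$N{\left(O,n \right)} = \frac{6}{4 + 6 n}$ ($N{\left(O,n \right)} = \frac{6}{4 + 6 n} + \frac{0}{O} = \frac{6}{4 + 6 n} + 0 = \frac{6}{4 + 6 n}$)
$N{\left(-4,2 \right)} 0 \left(-25\right) = \frac{3}{2 + 3 \cdot 2} \cdot 0 \left(-25\right) = \frac{3}{2 + 6} \cdot 0 \left(-25\right) = \frac{3}{8} \cdot 0 \left(-25\right) = 0 \left(-25\right) = 0$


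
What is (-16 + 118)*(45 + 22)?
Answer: 6834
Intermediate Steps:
(-16 + 118)*(45 + 22) = 102*67 = 6834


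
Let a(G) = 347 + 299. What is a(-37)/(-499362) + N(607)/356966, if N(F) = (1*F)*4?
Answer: 245462725/44563813923 ≈ 0.0055081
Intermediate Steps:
a(G) = 646
N(F) = 4*F (N(F) = F*4 = 4*F)
a(-37)/(-499362) + N(607)/356966 = 646/(-499362) + (4*607)/356966 = 646*(-1/499362) + 2428*(1/356966) = -323/249681 + 1214/178483 = 245462725/44563813923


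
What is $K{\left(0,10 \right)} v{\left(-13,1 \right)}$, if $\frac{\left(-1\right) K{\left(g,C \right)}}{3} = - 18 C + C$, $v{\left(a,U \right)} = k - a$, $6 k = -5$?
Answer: $6205$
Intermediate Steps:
$k = - \frac{5}{6}$ ($k = \frac{1}{6} \left(-5\right) = - \frac{5}{6} \approx -0.83333$)
$v{\left(a,U \right)} = - \frac{5}{6} - a$
$K{\left(g,C \right)} = 51 C$ ($K{\left(g,C \right)} = - 3 \left(- 18 C + C\right) = - 3 \left(- 17 C\right) = 51 C$)
$K{\left(0,10 \right)} v{\left(-13,1 \right)} = 51 \cdot 10 \left(- \frac{5}{6} - -13\right) = 510 \left(- \frac{5}{6} + 13\right) = 510 \cdot \frac{73}{6} = 6205$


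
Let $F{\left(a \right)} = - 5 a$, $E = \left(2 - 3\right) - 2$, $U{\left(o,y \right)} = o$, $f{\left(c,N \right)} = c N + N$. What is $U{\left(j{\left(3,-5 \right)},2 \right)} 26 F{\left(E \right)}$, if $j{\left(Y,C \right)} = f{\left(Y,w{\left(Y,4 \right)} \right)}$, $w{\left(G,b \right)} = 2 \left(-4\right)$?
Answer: $-12480$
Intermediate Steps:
$w{\left(G,b \right)} = -8$
$f{\left(c,N \right)} = N + N c$ ($f{\left(c,N \right)} = N c + N = N + N c$)
$j{\left(Y,C \right)} = -8 - 8 Y$ ($j{\left(Y,C \right)} = - 8 \left(1 + Y\right) = -8 - 8 Y$)
$E = -3$ ($E = -1 - 2 = -3$)
$U{\left(j{\left(3,-5 \right)},2 \right)} 26 F{\left(E \right)} = \left(-8 - 24\right) 26 \left(\left(-5\right) \left(-3\right)\right) = \left(-8 - 24\right) 26 \cdot 15 = \left(-32\right) 26 \cdot 15 = \left(-832\right) 15 = -12480$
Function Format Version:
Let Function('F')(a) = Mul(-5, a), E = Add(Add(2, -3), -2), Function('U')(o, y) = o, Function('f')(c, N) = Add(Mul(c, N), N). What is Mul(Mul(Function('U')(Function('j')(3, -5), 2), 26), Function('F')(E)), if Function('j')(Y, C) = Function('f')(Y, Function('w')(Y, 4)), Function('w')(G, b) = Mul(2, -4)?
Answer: -12480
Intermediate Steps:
Function('w')(G, b) = -8
Function('f')(c, N) = Add(N, Mul(N, c)) (Function('f')(c, N) = Add(Mul(N, c), N) = Add(N, Mul(N, c)))
Function('j')(Y, C) = Add(-8, Mul(-8, Y)) (Function('j')(Y, C) = Mul(-8, Add(1, Y)) = Add(-8, Mul(-8, Y)))
E = -3 (E = Add(-1, -2) = -3)
Mul(Mul(Function('U')(Function('j')(3, -5), 2), 26), Function('F')(E)) = Mul(Mul(Add(-8, Mul(-8, 3)), 26), Mul(-5, -3)) = Mul(Mul(Add(-8, -24), 26), 15) = Mul(Mul(-32, 26), 15) = Mul(-832, 15) = -12480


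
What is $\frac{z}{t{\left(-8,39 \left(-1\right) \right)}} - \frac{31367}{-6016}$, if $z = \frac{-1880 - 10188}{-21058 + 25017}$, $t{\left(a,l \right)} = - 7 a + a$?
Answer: $\frac{368008291}{71452032} \approx 5.1504$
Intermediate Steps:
$t{\left(a,l \right)} = - 6 a$
$z = - \frac{12068}{3959} \approx -3.0482$
$\frac{z}{t{\left(-8,39 \left(-1\right) \right)}} - \frac{31367}{-6016} = - \frac{12068}{3959 \left(\left(-6\right) \left(-8\right)\right)} - \frac{31367}{-6016} = - \frac{12068}{3959 \cdot 48} - - \frac{31367}{6016} = \left(- \frac{12068}{3959}\right) \frac{1}{48} + \frac{31367}{6016} = - \frac{3017}{47508} + \frac{31367}{6016} = \frac{368008291}{71452032}$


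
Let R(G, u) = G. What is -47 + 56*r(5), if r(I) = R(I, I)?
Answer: 233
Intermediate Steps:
r(I) = I
-47 + 56*r(5) = -47 + 56*5 = -47 + 280 = 233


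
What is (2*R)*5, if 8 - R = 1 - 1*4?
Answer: 110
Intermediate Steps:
R = 11 (R = 8 - (1 - 1*4) = 8 - (1 - 4) = 8 - 1*(-3) = 8 + 3 = 11)
(2*R)*5 = (2*11)*5 = 22*5 = 110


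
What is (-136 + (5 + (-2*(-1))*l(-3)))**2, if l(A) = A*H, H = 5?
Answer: 25921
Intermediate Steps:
l(A) = 5*A (l(A) = A*5 = 5*A)
(-136 + (5 + (-2*(-1))*l(-3)))**2 = (-136 + (5 + (-2*(-1))*(5*(-3))))**2 = (-136 + (5 + 2*(-15)))**2 = (-136 + (5 - 30))**2 = (-136 - 25)**2 = (-161)**2 = 25921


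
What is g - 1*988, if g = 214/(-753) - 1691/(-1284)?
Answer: -318083743/322284 ≈ -986.97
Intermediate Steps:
g = 332849/322284 (g = 214*(-1/753) - 1691*(-1/1284) = -214/753 + 1691/1284 = 332849/322284 ≈ 1.0328)
g - 1*988 = 332849/322284 - 1*988 = 332849/322284 - 988 = -318083743/322284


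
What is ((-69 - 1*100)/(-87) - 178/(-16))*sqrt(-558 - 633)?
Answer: 9095*I*sqrt(1191)/696 ≈ 450.97*I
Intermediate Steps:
((-69 - 1*100)/(-87) - 178/(-16))*sqrt(-558 - 633) = ((-69 - 100)*(-1/87) - 178*(-1/16))*sqrt(-1191) = (-169*(-1/87) + 89/8)*(I*sqrt(1191)) = (169/87 + 89/8)*(I*sqrt(1191)) = 9095*(I*sqrt(1191))/696 = 9095*I*sqrt(1191)/696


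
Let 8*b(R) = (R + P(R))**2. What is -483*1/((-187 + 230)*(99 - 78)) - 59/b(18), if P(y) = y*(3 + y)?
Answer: -453383/842886 ≈ -0.53789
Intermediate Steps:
b(R) = (R + R*(3 + R))**2/8
-483*1/((-187 + 230)*(99 - 78)) - 59/b(18) = -483*1/((-187 + 230)*(99 - 78)) - 59*2/(81*(4 + 18)**2) = -483/(43*21) - 59/((1/8)*324*22**2) = -483/903 - 59/((1/8)*324*484) = -483*1/903 - 59/19602 = -23/43 - 59*1/19602 = -23/43 - 59/19602 = -453383/842886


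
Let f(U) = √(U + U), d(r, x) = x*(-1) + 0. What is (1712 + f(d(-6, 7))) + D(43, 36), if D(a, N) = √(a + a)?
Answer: 1712 + √86 + I*√14 ≈ 1721.3 + 3.7417*I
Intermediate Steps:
d(r, x) = -x (d(r, x) = -x + 0 = -x)
D(a, N) = √2*√a (D(a, N) = √(2*a) = √2*√a)
f(U) = √2*√U (f(U) = √(2*U) = √2*√U)
(1712 + f(d(-6, 7))) + D(43, 36) = (1712 + √2*√(-1*7)) + √2*√43 = (1712 + √2*√(-7)) + √86 = (1712 + √2*(I*√7)) + √86 = (1712 + I*√14) + √86 = 1712 + √86 + I*√14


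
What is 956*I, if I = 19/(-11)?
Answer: -18164/11 ≈ -1651.3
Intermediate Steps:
I = -19/11 (I = 19*(-1/11) = -19/11 ≈ -1.7273)
956*I = 956*(-19/11) = -18164/11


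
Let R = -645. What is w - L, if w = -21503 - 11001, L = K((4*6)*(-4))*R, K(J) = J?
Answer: -94424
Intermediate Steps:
L = 61920 (L = ((4*6)*(-4))*(-645) = (24*(-4))*(-645) = -96*(-645) = 61920)
w = -32504
w - L = -32504 - 1*61920 = -32504 - 61920 = -94424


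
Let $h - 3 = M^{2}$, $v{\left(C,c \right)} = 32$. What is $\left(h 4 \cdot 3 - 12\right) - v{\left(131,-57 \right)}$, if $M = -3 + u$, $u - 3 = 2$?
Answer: $40$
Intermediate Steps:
$u = 5$ ($u = 3 + 2 = 5$)
$M = 2$ ($M = -3 + 5 = 2$)
$h = 7$ ($h = 3 + 2^{2} = 3 + 4 = 7$)
$\left(h 4 \cdot 3 - 12\right) - v{\left(131,-57 \right)} = \left(7 \cdot 4 \cdot 3 - 12\right) - 32 = \left(7 \cdot 12 - 12\right) - 32 = \left(84 - 12\right) - 32 = 72 - 32 = 40$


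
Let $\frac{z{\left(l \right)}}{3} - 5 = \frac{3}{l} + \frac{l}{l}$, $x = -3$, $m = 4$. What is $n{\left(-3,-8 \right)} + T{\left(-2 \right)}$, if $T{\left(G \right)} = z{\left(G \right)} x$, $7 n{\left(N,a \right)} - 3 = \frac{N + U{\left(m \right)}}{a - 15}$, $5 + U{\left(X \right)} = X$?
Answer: $- \frac{12895}{322} \approx -40.047$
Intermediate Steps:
$U{\left(X \right)} = -5 + X$
$n{\left(N,a \right)} = \frac{3}{7} + \frac{-1 + N}{7 \left(-15 + a\right)}$ ($n{\left(N,a \right)} = \frac{3}{7} + \frac{\left(N + \left(-5 + 4\right)\right) \frac{1}{a - 15}}{7} = \frac{3}{7} + \frac{\left(N - 1\right) \frac{1}{-15 + a}}{7} = \frac{3}{7} + \frac{\left(-1 + N\right) \frac{1}{-15 + a}}{7} = \frac{3}{7} + \frac{\frac{1}{-15 + a} \left(-1 + N\right)}{7} = \frac{3}{7} + \frac{-1 + N}{7 \left(-15 + a\right)}$)
$z{\left(l \right)} = 18 + \frac{9}{l}$ ($z{\left(l \right)} = 15 + 3 \left(\frac{3}{l} + \frac{l}{l}\right) = 15 + 3 \left(\frac{3}{l} + 1\right) = 15 + 3 \left(1 + \frac{3}{l}\right) = 15 + \left(3 + \frac{9}{l}\right) = 18 + \frac{9}{l}$)
$T{\left(G \right)} = -54 - \frac{27}{G}$ ($T{\left(G \right)} = \left(18 + \frac{9}{G}\right) \left(-3\right) = -54 - \frac{27}{G}$)
$n{\left(-3,-8 \right)} + T{\left(-2 \right)} = \frac{-46 - 3 + 3 \left(-8\right)}{7 \left(-15 - 8\right)} - \left(54 + \frac{27}{-2}\right) = \frac{-46 - 3 - 24}{7 \left(-23\right)} - \frac{81}{2} = \frac{1}{7} \left(- \frac{1}{23}\right) \left(-73\right) + \left(-54 + \frac{27}{2}\right) = \frac{73}{161} - \frac{81}{2} = - \frac{12895}{322}$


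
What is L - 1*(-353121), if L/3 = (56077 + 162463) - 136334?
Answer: 599739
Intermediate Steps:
L = 246618 (L = 3*((56077 + 162463) - 136334) = 3*(218540 - 136334) = 3*82206 = 246618)
L - 1*(-353121) = 246618 - 1*(-353121) = 246618 + 353121 = 599739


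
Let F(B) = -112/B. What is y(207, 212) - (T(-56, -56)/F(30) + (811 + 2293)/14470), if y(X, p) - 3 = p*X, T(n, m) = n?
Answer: 317412368/7235 ≈ 43872.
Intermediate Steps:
y(X, p) = 3 + X*p (y(X, p) = 3 + p*X = 3 + X*p)
y(207, 212) - (T(-56, -56)/F(30) + (811 + 2293)/14470) = (3 + 207*212) - (-56/((-112/30)) + (811 + 2293)/14470) = (3 + 43884) - (-56/((-112*1/30)) + 3104*(1/14470)) = 43887 - (-56/(-56/15) + 1552/7235) = 43887 - (-56*(-15/56) + 1552/7235) = 43887 - (15 + 1552/7235) = 43887 - 1*110077/7235 = 43887 - 110077/7235 = 317412368/7235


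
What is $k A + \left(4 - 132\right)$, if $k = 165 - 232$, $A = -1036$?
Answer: $69284$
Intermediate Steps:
$k = -67$
$k A + \left(4 - 132\right) = \left(-67\right) \left(-1036\right) + \left(4 - 132\right) = 69412 + \left(4 - 132\right) = 69412 - 128 = 69284$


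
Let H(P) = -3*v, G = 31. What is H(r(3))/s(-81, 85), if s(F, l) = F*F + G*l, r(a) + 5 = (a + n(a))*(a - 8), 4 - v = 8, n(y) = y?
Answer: 3/2299 ≈ 0.0013049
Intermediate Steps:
v = -4 (v = 4 - 1*8 = 4 - 8 = -4)
r(a) = -5 + 2*a*(-8 + a) (r(a) = -5 + (a + a)*(a - 8) = -5 + (2*a)*(-8 + a) = -5 + 2*a*(-8 + a))
H(P) = 12 (H(P) = -3*(-4) = 12)
s(F, l) = F² + 31*l (s(F, l) = F*F + 31*l = F² + 31*l)
H(r(3))/s(-81, 85) = 12/((-81)² + 31*85) = 12/(6561 + 2635) = 12/9196 = 12*(1/9196) = 3/2299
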